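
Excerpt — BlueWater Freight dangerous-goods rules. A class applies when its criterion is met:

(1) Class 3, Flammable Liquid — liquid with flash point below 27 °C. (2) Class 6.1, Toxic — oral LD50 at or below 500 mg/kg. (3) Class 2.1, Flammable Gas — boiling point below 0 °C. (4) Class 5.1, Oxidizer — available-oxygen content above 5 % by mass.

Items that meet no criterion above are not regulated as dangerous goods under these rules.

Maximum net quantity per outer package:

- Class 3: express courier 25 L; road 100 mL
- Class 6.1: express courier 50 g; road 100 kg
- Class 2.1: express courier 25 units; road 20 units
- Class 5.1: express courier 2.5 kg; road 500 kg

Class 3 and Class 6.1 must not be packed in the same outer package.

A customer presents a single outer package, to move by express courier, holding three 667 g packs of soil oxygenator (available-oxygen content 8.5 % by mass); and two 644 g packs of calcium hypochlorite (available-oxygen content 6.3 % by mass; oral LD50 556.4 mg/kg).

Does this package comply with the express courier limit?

With available-oxygen content 8.5 % by mass (> 5 % by mass), the soil oxygenator falls in Class 5.1.
With available-oxygen content 6.3 % by mass (> 5 % by mass), the calcium hypochlorite falls in Class 5.1.
Total Class 5.1: (three 667 g packs = 2.001 kg) + (two 644 g packs = 1.288 kg) = 3.289 kg.
3.289 kg > 2.5 kg (express courier limit, Class 5.1) — over the limit.

No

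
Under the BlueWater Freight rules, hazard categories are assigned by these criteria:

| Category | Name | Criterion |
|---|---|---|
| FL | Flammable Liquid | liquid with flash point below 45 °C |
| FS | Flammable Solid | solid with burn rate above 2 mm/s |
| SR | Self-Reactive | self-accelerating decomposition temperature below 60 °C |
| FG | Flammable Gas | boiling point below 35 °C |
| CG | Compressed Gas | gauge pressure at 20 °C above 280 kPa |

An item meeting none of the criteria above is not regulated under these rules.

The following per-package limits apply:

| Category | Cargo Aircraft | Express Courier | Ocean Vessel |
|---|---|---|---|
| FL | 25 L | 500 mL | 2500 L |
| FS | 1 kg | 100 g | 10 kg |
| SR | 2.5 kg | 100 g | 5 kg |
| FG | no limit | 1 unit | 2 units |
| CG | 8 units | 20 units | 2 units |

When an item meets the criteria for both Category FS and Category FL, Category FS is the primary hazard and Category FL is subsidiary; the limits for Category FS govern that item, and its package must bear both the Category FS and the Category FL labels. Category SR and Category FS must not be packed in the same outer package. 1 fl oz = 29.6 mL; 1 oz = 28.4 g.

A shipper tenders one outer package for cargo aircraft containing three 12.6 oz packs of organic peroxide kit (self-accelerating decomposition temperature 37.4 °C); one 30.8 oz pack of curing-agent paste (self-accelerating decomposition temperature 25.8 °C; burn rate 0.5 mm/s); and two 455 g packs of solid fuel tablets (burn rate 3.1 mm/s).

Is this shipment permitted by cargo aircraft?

No

The organic peroxide kit has self-accelerating decomposition temperature 37.4 °C, which is < 60 °C, so it is Category SR (Self-Reactive).
With self-accelerating decomposition temperature 25.8 °C (< 60 °C), the curing-agent paste falls in Category SR.
The solid fuel tablets have burn rate 3.1 mm/s, which is > 2 mm/s, so they are Category FS (Flammable Solid).
Category SR net quantity: (three 12.6 oz packs = 1073.52 g) + (one 30.8 oz pack = 874.72 g) = 1948.24 g.
That is within the Category SR cargo aircraft limit of 2.5 kg.
Category FS quantity: two 455 g packs = 910 g.
That is within the Category FS cargo aircraft limit of 1 kg.
Category SR and Category FS may not share an outer package.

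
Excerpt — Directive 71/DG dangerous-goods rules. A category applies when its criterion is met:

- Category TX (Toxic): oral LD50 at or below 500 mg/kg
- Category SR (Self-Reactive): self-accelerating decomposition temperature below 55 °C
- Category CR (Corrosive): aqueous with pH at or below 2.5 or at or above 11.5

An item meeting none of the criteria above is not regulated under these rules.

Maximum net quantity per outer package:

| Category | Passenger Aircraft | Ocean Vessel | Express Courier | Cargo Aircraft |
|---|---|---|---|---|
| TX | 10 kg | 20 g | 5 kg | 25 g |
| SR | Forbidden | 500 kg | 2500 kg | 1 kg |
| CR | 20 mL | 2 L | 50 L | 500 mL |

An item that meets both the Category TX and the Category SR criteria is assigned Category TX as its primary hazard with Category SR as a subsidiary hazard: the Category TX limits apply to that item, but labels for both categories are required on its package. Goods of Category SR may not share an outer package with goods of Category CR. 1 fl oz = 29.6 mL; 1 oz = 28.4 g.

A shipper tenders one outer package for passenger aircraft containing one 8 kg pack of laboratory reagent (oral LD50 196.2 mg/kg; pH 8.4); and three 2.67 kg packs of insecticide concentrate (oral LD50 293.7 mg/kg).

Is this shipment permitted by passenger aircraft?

No

The laboratory reagent has oral LD50 196.2 mg/kg, which is ≤ 500 mg/kg, so it is Category TX (Toxic).
With oral LD50 293.7 mg/kg (≤ 500 mg/kg), the insecticide concentrate falls in Category TX.
Total Category TX: 8 kg + (three 2.67 kg packs = 8.01 kg) = 16.01 kg.
That exceeds the Category TX passenger aircraft limit of 10 kg.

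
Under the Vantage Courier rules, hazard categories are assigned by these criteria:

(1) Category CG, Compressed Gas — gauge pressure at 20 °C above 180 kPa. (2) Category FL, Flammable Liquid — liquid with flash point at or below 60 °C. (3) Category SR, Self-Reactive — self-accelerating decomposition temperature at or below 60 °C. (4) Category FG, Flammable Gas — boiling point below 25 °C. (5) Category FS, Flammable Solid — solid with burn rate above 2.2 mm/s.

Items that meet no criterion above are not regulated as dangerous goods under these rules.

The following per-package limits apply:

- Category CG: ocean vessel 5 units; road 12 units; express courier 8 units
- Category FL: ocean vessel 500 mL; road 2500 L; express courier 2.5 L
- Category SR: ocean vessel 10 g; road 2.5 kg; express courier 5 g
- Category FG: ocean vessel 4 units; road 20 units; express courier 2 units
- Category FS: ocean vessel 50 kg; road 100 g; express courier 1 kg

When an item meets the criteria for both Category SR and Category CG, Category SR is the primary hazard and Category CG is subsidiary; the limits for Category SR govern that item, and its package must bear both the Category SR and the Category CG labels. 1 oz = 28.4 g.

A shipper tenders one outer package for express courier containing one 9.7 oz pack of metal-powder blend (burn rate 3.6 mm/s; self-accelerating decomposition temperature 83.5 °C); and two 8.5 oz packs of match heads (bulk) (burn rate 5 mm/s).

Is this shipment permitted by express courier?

Metal-powder blend: burn rate 3.6 mm/s > 2.2 mm/s → Category FS (Flammable Solid).
With burn rate 5 mm/s (> 2.2 mm/s), the match heads (bulk) fall in Category FS.
Total Category FS: (one 9.7 oz pack = 275.48 g) + (two 8.5 oz packs = 482.8 g) = 758.28 g.
758.28 g ≤ 1 kg (express courier limit, Category FS) — within limit.

Yes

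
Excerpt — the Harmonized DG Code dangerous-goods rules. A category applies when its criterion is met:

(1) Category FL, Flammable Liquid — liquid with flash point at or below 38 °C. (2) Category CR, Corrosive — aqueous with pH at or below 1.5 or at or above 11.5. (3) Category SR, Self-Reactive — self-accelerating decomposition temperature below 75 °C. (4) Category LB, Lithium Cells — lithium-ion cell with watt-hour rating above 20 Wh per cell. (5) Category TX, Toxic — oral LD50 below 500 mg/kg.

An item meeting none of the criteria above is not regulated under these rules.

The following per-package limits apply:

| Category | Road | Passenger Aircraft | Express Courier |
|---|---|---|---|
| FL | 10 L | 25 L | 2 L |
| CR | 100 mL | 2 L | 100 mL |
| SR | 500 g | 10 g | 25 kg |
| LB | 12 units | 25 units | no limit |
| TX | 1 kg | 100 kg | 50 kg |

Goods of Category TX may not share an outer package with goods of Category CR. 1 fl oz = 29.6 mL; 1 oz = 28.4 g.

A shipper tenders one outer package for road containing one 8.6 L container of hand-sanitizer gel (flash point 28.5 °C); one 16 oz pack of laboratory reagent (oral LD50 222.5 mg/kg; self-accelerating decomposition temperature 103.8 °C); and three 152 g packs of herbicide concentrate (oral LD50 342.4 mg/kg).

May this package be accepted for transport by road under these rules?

Hand-sanitizer gel: flash point 28.5 °C ≤ 38 °C → Category FL (Flammable Liquid).
With oral LD50 222.5 mg/kg (< 500 mg/kg), the laboratory reagent falls in Category TX.
Oral LD50 342.4 mg/kg meets the Category TX criterion (Toxic), so the herbicide concentrate is Category TX.
Total Category TX: (one 16 oz pack = 454.4 g) + (three 152 g packs = 456 g) = 910.4 g.
That is within the Category TX road limit of 1 kg.
Category FL quantity: 8.6 L.
That is within the Category FL road limit of 10 L.
The segregation rule (Category TX with Category CR) does not apply to Category TX with Category FL.
Every hazard category is within its road limit and no segregation rule is violated.

Yes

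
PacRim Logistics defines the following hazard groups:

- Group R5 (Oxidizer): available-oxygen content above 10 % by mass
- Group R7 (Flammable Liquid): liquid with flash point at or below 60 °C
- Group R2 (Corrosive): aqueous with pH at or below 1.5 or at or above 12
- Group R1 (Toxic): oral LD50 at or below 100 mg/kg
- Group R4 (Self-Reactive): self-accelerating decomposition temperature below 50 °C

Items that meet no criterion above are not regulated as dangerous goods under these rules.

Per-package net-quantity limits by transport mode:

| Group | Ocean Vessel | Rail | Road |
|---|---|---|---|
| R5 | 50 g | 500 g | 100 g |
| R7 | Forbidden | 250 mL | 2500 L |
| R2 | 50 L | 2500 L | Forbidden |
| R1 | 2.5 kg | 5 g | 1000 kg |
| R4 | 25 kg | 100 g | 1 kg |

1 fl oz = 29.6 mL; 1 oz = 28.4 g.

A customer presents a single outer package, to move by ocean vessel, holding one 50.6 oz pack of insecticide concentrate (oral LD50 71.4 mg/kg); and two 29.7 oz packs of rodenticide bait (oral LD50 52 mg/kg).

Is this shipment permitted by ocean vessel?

No

Oral LD50 71.4 mg/kg meets the Group R1 criterion (Toxic), so the insecticide concentrate is Group R1.
With oral LD50 52 mg/kg (≤ 100 mg/kg), the rodenticide bait falls in Group R1.
Group R1 net quantity: (one 50.6 oz pack = 1437.04 g) + (two 29.7 oz packs = 1686.96 g) = 3.124 kg.
That exceeds the Group R1 ocean vessel limit of 2.5 kg.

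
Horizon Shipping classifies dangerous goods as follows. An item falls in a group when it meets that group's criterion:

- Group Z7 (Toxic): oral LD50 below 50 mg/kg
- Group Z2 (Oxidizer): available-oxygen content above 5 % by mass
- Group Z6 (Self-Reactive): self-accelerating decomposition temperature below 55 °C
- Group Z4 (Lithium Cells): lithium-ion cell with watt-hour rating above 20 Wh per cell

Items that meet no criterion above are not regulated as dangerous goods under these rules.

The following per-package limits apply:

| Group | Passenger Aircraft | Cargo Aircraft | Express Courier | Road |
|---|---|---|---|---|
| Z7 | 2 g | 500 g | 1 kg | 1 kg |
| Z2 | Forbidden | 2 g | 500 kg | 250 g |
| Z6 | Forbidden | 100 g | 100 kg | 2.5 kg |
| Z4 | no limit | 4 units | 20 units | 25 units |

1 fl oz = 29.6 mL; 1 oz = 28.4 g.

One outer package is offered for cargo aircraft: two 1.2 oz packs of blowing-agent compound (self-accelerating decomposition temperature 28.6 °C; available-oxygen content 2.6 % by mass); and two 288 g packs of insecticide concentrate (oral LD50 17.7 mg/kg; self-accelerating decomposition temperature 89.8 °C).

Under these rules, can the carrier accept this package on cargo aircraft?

The blowing-agent compound has self-accelerating decomposition temperature 28.6 °C, which is < 55 °C, so it is Group Z6 (Self-Reactive).
Insecticide concentrate: oral LD50 17.7 mg/kg < 50 mg/kg → Group Z7 (Toxic).
Group Z6 quantity: two 1.2 oz packs = 68.16 g.
68.16 g is within the cargo aircraft limit of 100 g for Group Z6.
Group Z7 quantity: two 288 g packs = 576 g.
576 g exceeds the cargo aircraft limit of 500 g for Group Z7.

No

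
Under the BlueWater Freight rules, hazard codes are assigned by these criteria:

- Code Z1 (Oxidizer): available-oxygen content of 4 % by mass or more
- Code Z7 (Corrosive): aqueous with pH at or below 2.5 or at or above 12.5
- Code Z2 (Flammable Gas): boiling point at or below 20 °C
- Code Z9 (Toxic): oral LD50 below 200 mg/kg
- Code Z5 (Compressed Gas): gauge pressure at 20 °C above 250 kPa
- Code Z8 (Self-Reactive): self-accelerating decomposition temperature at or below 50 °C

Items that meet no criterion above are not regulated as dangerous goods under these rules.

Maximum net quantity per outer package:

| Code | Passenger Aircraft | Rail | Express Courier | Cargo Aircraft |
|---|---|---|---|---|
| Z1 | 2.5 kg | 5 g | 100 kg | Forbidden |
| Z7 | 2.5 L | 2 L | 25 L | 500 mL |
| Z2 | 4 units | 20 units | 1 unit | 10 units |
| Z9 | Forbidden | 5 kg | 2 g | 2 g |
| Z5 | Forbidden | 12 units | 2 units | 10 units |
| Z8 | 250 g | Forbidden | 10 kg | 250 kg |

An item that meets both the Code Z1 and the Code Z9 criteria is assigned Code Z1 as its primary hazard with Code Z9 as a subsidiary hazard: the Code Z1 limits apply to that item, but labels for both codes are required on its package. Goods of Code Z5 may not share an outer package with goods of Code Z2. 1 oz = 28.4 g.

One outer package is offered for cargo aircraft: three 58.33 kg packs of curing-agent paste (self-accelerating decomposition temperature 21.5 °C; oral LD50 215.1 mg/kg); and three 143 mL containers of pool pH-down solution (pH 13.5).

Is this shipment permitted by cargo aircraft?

Yes

With self-accelerating decomposition temperature 21.5 °C (≤ 50 °C), the curing-agent paste falls in Code Z8.
The pool pH-down solution has pH 13.5, which is ≥ 12.5, so it is Code Z7 (Corrosive).
Code Z7 quantity: three 143 mL containers = 429 mL.
That is within the Code Z7 cargo aircraft limit of 500 mL.
Code Z8 quantity: three 58.33 kg packs = 174.99 kg.
That is within the Code Z8 cargo aircraft limit of 250 kg.
The segregation rule (Code Z5 with Code Z2) does not apply to Code Z7 with Code Z8.
Every hazard code is within its cargo aircraft limit and no segregation rule is violated.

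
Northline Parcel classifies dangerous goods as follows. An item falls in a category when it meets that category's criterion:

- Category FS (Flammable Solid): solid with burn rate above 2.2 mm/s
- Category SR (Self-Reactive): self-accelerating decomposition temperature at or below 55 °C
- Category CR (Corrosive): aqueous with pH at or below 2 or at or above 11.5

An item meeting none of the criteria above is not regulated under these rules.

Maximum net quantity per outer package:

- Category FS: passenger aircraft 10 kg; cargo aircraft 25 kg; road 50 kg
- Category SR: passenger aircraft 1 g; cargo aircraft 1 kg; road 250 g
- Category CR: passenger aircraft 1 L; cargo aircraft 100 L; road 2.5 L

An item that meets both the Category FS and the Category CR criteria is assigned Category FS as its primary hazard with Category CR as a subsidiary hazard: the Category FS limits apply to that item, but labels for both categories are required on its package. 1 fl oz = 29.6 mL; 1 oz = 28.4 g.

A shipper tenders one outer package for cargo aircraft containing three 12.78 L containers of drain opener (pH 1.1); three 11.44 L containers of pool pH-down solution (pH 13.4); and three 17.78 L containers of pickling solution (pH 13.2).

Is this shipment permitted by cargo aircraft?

pH 1.1 meets the Category CR criterion (Corrosive), so the drain opener is Category CR.
The pool pH-down solution has pH 13.4, which is ≥ 11.5, so it is Category CR (Corrosive).
The pickling solution has pH 13.2, which is ≥ 11.5, so it is Category CR (Corrosive).
Total Category CR: (three 12.78 L containers = 38.34 L) + (three 11.44 L containers = 34.32 L) + (three 17.78 L containers = 53.34 L) = 126 L.
126 L > 100 L (cargo aircraft limit, Category CR) — over the limit.

No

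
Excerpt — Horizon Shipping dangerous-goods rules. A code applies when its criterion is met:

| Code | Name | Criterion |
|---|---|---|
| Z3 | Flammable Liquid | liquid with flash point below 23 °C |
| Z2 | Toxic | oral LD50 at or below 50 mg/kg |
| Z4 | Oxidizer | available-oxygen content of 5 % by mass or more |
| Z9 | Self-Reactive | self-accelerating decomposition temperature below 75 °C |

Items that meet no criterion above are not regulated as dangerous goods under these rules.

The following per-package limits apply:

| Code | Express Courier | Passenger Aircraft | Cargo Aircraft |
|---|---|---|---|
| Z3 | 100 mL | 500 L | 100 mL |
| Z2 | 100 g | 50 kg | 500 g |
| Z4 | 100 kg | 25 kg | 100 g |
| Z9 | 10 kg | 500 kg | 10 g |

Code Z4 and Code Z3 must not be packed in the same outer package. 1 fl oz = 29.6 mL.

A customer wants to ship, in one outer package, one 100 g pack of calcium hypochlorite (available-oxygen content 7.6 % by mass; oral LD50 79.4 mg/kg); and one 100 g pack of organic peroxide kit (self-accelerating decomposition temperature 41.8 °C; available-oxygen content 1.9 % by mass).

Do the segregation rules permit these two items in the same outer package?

With available-oxygen content 7.6 % by mass (≥ 5 % by mass), the calcium hypochlorite falls in Code Z4.
The organic peroxide kit has self-accelerating decomposition temperature 41.8 °C, which is < 75 °C, so it is Code Z9 (Self-Reactive).
No segregation rule bars Code Z4 with Code Z9.

Yes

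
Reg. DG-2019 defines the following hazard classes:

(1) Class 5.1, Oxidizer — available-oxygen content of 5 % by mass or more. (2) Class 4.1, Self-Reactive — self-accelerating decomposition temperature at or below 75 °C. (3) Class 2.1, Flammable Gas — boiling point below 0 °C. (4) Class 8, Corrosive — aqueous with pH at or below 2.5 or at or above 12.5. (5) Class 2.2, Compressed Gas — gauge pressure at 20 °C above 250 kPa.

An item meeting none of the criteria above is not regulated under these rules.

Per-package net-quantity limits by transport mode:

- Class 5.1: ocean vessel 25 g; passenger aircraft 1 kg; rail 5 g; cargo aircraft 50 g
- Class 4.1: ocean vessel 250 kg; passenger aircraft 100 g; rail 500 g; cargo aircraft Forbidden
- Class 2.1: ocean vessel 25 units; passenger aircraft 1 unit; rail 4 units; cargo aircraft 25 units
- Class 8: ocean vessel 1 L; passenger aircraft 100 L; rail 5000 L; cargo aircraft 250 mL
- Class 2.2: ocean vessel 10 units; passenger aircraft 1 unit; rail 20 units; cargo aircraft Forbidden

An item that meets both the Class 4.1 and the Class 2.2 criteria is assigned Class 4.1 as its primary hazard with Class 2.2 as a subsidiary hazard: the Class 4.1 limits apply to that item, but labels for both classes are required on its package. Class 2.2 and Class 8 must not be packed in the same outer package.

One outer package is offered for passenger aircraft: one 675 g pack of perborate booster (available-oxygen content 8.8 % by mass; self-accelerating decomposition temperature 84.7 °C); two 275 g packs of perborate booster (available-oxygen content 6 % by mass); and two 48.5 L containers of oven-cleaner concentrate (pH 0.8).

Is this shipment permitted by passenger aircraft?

No

Perborate booster: available-oxygen content 8.8 % by mass ≥ 5 % by mass → Class 5.1 (Oxidizer).
The perborate booster has available-oxygen content 6 % by mass, which is ≥ 5 % by mass, so it is Class 5.1 (Oxidizer).
pH 0.8 meets the Class 8 criterion (Corrosive), so the oven-cleaner concentrate is Class 8.
Class 5.1 net quantity: 675 g + (two 275 g packs = 550 g) = 1.225 kg.
1.225 kg > 1 kg (passenger aircraft limit, Class 5.1) — over the limit.
Class 8 quantity: two 48.5 L containers = 97 L.
97 L is within the passenger aircraft limit of 100 L for Class 8.
The segregation rule (Class 2.2 with Class 8) does not apply to Class 5.1 with Class 8.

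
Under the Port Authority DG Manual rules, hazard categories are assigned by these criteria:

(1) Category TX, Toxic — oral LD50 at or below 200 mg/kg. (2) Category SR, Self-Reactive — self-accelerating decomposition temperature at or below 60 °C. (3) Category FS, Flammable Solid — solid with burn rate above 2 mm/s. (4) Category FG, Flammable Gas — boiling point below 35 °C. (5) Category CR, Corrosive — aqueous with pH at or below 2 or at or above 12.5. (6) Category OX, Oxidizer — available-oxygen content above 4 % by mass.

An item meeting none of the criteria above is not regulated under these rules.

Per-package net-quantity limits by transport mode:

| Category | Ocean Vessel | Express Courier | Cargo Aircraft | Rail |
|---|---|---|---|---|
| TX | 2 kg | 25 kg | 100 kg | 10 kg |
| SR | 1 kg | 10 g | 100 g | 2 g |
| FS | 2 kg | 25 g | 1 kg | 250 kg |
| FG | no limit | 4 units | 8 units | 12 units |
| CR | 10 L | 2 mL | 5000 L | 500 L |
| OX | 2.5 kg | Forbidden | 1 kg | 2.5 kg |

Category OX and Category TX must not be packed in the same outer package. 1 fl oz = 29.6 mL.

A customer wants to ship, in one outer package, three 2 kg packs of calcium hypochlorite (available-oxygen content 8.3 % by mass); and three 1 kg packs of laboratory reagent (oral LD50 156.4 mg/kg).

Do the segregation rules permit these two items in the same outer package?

No

With available-oxygen content 8.3 % by mass (> 4 % by mass), the calcium hypochlorite falls in Category OX.
The laboratory reagent has oral LD50 156.4 mg/kg, which is ≤ 200 mg/kg, so it is Category TX (Toxic).
Category OX and Category TX may not share an outer package.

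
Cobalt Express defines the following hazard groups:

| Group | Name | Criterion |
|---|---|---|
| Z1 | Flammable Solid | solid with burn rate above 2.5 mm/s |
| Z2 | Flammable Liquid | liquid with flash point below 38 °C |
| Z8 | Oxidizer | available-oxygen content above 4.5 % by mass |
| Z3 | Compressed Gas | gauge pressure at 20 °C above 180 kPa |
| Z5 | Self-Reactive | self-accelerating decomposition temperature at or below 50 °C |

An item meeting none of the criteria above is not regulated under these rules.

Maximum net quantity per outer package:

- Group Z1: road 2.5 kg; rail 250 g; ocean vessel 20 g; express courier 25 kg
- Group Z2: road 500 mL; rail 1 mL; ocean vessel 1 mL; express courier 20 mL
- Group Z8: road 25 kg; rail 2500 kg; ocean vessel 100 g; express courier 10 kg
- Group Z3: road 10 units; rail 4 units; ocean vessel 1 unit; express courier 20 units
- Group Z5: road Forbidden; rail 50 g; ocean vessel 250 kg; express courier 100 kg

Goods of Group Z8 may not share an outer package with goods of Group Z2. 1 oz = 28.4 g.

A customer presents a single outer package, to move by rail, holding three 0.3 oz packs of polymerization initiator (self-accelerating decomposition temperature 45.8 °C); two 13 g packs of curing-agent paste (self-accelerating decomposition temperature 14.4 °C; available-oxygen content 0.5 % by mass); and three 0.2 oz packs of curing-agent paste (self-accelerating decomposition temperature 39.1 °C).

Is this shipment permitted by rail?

The polymerization initiator has self-accelerating decomposition temperature 45.8 °C, which is ≤ 50 °C, so it is Group Z5 (Self-Reactive).
Self-accelerating decomposition temperature 14.4 °C meets the Group Z5 criterion (Self-Reactive), so the curing-agent paste is Group Z5.
Self-accelerating decomposition temperature 39.1 °C meets the Group Z5 criterion (Self-Reactive), so the curing-agent paste is Group Z5.
Total Group Z5: (three 0.3 oz packs = 25.56 g) + (two 13 g packs = 26 g) + (three 0.2 oz packs = 17.04 g) = 68.6 g.
That exceeds the Group Z5 rail limit of 50 g.

No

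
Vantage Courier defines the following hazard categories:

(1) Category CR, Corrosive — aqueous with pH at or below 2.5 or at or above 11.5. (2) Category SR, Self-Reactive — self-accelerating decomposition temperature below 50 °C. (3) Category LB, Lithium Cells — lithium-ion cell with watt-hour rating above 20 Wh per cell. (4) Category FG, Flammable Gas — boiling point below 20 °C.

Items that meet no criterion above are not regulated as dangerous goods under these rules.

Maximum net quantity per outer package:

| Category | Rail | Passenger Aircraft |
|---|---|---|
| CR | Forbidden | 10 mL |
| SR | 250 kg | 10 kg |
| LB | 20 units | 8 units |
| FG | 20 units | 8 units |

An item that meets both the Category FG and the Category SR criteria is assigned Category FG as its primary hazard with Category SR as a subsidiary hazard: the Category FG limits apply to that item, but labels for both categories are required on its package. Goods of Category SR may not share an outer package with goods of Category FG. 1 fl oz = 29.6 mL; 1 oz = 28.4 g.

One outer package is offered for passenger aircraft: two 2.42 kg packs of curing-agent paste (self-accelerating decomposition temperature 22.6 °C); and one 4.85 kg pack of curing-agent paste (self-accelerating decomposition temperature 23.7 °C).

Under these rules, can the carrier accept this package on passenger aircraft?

Yes

Curing-agent paste: self-accelerating decomposition temperature 22.6 °C < 50 °C → Category SR (Self-Reactive).
Self-accelerating decomposition temperature 23.7 °C meets the Category SR criterion (Self-Reactive), so the curing-agent paste is Category SR.
Total Category SR: (two 2.42 kg packs = 4.84 kg) + 4.85 kg = 9.69 kg.
9.69 kg ≤ 10 kg (passenger aircraft limit, Category SR) — within limit.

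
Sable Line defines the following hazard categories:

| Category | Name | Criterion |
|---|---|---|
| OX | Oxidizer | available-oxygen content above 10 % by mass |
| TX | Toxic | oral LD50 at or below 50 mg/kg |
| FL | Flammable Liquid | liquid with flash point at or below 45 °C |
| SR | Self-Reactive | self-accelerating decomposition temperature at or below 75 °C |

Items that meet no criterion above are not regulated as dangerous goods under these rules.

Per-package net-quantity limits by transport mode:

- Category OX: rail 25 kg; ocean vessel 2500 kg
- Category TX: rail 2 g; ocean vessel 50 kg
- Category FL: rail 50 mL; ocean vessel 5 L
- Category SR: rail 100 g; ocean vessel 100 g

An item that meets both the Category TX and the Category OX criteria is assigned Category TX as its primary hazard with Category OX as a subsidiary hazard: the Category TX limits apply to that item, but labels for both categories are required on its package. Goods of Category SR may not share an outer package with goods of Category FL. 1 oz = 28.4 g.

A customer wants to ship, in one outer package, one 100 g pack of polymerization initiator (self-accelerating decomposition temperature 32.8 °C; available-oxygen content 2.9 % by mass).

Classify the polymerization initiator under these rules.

With self-accelerating decomposition temperature 32.8 °C (≤ 75 °C), the polymerization initiator falls in Category SR.

Category SR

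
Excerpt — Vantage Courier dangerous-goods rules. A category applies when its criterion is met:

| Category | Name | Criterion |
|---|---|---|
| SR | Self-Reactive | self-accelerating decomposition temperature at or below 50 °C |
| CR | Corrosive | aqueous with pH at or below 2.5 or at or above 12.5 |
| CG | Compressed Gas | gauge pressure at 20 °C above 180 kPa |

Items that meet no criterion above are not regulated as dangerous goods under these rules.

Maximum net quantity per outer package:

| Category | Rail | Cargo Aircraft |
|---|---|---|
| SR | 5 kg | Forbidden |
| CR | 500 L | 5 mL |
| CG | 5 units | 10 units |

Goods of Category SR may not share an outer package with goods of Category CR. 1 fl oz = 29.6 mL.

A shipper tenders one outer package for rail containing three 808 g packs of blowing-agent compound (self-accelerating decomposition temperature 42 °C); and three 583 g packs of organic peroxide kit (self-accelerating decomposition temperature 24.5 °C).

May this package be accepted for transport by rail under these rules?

Yes

The blowing-agent compound has self-accelerating decomposition temperature 42 °C, which is ≤ 50 °C, so it is Category SR (Self-Reactive).
With self-accelerating decomposition temperature 24.5 °C (≤ 50 °C), the organic peroxide kit falls in Category SR.
Category SR net quantity: (three 808 g packs = 2.424 kg) + (three 583 g packs = 1.749 kg) = 4.173 kg.
4.173 kg ≤ 5 kg (rail limit, Category SR) — within limit.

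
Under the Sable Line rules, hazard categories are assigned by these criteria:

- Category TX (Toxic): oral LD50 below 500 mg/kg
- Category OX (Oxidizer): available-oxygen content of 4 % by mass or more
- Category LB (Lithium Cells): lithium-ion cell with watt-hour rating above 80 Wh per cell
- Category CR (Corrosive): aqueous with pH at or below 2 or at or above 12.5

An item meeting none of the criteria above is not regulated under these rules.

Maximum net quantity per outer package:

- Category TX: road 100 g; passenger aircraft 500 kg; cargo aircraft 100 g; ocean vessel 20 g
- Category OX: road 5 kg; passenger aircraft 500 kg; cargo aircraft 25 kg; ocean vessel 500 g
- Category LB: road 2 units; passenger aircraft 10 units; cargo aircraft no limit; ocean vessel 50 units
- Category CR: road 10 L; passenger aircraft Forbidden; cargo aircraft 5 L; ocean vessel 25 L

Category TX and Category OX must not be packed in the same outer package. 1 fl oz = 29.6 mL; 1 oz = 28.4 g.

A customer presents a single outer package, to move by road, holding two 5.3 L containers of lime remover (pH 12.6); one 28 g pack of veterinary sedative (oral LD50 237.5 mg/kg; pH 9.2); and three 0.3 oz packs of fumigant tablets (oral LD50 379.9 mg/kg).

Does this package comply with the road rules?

No

Lime remover: pH 12.6 ≥ 12.5 → Category CR (Corrosive).
The veterinary sedative has oral LD50 237.5 mg/kg, which is < 500 mg/kg, so it is Category TX (Toxic).
The fumigant tablets have oral LD50 379.9 mg/kg, which is < 500 mg/kg, so they are Category TX (Toxic).
Total Category TX: 28 g + (three 0.3 oz packs = 25.56 g) = 53.56 g.
53.56 g is within the road limit of 100 g for Category TX.
Category CR quantity: two 5.3 L containers = 10.6 L.
That exceeds the Category CR road limit of 10 L.
The segregation rule (Category TX with Category OX) does not apply to Category TX with Category CR.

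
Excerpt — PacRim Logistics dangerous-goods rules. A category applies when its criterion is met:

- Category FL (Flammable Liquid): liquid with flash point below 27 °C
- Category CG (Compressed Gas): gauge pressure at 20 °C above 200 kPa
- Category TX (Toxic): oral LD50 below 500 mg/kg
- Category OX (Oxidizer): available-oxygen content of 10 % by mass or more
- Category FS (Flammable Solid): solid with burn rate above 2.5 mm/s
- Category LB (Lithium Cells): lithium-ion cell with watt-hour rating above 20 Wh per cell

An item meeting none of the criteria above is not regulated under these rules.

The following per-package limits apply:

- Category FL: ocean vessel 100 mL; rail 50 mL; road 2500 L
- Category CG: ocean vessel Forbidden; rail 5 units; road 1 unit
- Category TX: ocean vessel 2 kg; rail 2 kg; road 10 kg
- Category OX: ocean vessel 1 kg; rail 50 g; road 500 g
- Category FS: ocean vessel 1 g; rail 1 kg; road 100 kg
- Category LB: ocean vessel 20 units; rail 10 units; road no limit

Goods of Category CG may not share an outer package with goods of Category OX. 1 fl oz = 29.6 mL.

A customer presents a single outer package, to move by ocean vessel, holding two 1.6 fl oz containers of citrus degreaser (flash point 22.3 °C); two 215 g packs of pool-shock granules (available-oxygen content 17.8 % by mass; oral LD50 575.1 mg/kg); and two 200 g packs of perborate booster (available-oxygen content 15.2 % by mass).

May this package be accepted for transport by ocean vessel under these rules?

With flash point 22.3 °C (< 27 °C), the citrus degreaser falls in Category FL.
With available-oxygen content 17.8 % by mass (≥ 10 % by mass), the pool-shock granules fall in Category OX.
The perborate booster has available-oxygen content 15.2 % by mass, which is ≥ 10 % by mass, so it is Category OX (Oxidizer).
Total Category OX: (two 215 g packs = 430 g) + (two 200 g packs = 400 g) = 830 g.
830 g is within the ocean vessel limit of 1 kg for Category OX.
Category FL quantity: two 1.6 fl oz containers = 94.72 mL.
That is within the Category FL ocean vessel limit of 100 mL.
The segregation rule (Category CG with Category OX) does not apply to Category OX with Category FL.
Every hazard category is within its ocean vessel limit and no segregation rule is violated.

Yes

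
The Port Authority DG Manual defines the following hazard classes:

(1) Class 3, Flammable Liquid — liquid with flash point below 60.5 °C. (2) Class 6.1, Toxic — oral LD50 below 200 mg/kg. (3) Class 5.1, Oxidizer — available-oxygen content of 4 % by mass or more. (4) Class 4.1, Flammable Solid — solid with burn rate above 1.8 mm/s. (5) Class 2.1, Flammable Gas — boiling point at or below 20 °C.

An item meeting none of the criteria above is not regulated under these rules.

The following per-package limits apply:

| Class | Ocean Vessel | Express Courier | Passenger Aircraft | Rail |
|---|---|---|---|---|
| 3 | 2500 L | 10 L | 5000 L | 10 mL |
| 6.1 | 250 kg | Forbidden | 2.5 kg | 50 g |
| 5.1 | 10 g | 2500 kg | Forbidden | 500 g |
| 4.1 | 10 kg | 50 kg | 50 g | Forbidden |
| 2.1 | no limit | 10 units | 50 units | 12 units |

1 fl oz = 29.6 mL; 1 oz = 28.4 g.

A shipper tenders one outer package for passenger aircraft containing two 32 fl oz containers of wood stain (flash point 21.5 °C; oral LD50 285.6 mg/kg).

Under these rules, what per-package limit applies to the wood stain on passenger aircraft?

With flash point 21.5 °C (< 60.5 °C), the wood stain falls in Class 3.
The passenger aircraft limit for Class 3 is 5000 L.

5000 L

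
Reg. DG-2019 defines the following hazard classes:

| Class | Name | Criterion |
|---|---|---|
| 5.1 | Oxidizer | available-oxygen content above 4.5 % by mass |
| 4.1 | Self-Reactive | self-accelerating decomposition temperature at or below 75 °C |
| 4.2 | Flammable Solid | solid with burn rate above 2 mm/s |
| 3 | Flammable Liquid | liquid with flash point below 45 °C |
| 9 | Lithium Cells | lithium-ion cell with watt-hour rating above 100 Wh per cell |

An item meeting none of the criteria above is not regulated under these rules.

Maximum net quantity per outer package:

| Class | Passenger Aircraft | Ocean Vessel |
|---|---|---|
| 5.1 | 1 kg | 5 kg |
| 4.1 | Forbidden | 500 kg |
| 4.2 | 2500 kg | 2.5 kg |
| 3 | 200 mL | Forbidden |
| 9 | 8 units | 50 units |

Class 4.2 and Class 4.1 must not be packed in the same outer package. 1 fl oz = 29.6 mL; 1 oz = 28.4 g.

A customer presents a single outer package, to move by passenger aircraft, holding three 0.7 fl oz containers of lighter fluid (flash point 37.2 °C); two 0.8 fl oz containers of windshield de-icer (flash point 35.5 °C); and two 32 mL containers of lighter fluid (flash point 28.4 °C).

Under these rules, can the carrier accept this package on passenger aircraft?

The lighter fluid has flash point 37.2 °C, which is < 45 °C, so it is Class 3 (Flammable Liquid).
Windshield de-icer: flash point 35.5 °C < 45 °C → Class 3 (Flammable Liquid).
With flash point 28.4 °C (< 45 °C), the lighter fluid falls in Class 3.
Total Class 3: (three 0.7 fl oz containers = 62.16 mL) + (two 0.8 fl oz containers = 47.36 mL) + (two 32 mL containers = 64 mL) = 173.52 mL.
173.52 mL ≤ 200 mL (passenger aircraft limit, Class 3) — within limit.

Yes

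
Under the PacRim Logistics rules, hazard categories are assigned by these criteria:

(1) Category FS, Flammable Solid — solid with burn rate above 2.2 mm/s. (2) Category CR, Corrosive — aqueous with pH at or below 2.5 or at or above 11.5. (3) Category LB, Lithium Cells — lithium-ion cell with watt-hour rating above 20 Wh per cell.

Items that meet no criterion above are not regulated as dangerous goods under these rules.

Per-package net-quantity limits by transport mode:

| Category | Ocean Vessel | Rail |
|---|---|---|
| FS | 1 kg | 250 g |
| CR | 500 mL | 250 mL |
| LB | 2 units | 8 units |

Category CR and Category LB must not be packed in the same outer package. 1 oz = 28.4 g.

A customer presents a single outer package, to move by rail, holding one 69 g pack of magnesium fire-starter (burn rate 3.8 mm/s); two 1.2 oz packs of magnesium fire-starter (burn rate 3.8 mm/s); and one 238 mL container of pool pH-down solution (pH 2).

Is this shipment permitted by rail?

Burn rate 3.8 mm/s meets the Category FS criterion (Flammable Solid), so the magnesium fire-starter is Category FS.
Burn rate 3.8 mm/s meets the Category FS criterion (Flammable Solid), so the magnesium fire-starter is Category FS.
The pool pH-down solution has pH 2, which is ≤ 2.5, so it is Category CR (Corrosive).
Category CR quantity: 238 mL.
238 mL is within the rail limit of 250 mL for Category CR.
Category FS net quantity: 69 g + (two 1.2 oz packs = 68.16 g) = 137.16 g.
That is within the Category FS rail limit of 250 g.
The segregation rule (Category CR with Category LB) does not apply to Category CR with Category FS.
Every hazard category is within its rail limit and no segregation rule is violated.

Yes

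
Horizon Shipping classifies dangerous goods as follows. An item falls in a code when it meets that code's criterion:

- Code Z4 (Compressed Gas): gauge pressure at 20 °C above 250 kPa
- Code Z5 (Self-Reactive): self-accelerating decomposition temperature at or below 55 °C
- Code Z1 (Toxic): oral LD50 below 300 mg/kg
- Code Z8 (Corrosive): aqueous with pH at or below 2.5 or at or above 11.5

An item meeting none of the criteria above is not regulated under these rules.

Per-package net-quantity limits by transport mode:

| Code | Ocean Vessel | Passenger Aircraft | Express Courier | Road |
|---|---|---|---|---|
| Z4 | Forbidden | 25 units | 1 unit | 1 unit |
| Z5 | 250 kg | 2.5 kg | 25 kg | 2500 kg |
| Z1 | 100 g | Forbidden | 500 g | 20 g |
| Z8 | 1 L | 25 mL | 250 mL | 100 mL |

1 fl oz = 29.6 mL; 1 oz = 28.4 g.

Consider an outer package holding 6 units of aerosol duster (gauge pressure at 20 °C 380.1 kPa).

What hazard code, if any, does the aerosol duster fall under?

The aerosol duster has gauge pressure at 20 °C 380.1 kPa, which is > 250 kPa, so it is Code Z4 (Compressed Gas).

Code Z4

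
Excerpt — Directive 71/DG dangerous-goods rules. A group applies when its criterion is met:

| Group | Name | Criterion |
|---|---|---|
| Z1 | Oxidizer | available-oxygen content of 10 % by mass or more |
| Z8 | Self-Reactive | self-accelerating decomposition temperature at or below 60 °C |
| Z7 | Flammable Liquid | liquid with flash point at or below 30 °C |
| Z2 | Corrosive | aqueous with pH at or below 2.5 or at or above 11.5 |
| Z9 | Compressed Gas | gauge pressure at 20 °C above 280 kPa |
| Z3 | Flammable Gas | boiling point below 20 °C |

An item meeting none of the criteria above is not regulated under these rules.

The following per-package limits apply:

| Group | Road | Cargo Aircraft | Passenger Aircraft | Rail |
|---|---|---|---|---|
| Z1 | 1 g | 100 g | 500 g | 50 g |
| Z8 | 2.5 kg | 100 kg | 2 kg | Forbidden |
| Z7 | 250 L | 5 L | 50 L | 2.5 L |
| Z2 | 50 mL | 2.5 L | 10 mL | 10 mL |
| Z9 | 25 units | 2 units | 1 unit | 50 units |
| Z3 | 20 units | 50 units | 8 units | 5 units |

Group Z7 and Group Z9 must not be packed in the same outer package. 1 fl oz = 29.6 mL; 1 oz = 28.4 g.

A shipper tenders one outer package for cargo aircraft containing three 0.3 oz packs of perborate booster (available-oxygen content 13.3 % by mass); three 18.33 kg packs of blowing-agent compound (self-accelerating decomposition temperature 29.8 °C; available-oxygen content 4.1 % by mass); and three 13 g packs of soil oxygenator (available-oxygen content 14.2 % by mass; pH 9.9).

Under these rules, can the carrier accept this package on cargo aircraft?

The perborate booster has available-oxygen content 13.3 % by mass, which is ≥ 10 % by mass, so it is Group Z1 (Oxidizer).
Blowing-agent compound: self-accelerating decomposition temperature 29.8 °C ≤ 60 °C → Group Z8 (Self-Reactive).
The soil oxygenator has available-oxygen content 14.2 % by mass, which is ≥ 10 % by mass, so it is Group Z1 (Oxidizer).
Group Z1 net quantity: (three 0.3 oz packs = 25.56 g) + (three 13 g packs = 39 g) = 64.56 g.
That is within the Group Z1 cargo aircraft limit of 100 g.
Group Z8 quantity: three 18.33 kg packs = 54.99 kg.
That is within the Group Z8 cargo aircraft limit of 100 kg.
The segregation rule (Group Z7 with Group Z9) does not apply to Group Z1 with Group Z8.
Every hazard group is within its cargo aircraft limit and no segregation rule is violated.

Yes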